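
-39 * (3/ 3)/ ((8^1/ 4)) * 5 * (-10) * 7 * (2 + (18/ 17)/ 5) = 256620/ 17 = 15095.29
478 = 478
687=687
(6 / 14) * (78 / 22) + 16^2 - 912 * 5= -331291 / 77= -4302.48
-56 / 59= -0.95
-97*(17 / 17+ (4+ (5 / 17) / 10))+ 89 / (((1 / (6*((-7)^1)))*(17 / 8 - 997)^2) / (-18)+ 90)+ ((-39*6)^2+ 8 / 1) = 1983070261091 / 36536638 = 54276.21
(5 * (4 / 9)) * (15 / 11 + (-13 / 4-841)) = -1873.08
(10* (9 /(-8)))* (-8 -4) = 135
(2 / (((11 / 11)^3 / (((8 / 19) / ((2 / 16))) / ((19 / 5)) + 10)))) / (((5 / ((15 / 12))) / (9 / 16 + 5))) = 174885 / 5776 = 30.28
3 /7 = 0.43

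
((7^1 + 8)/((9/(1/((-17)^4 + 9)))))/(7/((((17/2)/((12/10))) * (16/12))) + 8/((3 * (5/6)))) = 17/3357906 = 0.00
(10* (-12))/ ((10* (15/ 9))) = -36/ 5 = -7.20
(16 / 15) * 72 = 384 / 5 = 76.80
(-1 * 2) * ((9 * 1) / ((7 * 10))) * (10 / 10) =-9 / 35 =-0.26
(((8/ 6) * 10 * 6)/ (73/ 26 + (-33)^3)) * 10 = -20800/ 934289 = -0.02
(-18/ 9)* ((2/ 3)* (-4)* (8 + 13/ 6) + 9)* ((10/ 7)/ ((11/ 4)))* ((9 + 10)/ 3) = 247760/ 2079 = 119.17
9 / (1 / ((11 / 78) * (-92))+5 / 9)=40986 / 2179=18.81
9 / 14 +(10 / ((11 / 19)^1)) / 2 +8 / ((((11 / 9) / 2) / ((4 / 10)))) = 11177 / 770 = 14.52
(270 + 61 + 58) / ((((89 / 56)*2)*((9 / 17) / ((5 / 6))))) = 462910 / 2403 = 192.64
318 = 318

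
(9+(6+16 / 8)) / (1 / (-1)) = -17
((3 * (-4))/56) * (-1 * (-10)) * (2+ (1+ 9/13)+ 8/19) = -8.81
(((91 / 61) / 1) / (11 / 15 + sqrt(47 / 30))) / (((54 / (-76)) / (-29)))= -11031020 / 254187 + 501410*sqrt(1410) / 254187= 30.67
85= 85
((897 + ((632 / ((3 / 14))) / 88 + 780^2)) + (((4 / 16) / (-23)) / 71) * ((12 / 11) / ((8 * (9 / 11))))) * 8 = 262689697037 / 53889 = 4874644.12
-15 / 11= -1.36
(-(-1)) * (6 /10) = 0.60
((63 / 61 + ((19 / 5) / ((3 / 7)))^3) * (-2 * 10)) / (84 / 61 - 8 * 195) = 143723482 / 16044075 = 8.96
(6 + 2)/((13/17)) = 136/13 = 10.46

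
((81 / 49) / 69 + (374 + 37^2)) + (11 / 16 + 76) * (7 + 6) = 49406985 / 18032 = 2739.96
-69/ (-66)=23/ 22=1.05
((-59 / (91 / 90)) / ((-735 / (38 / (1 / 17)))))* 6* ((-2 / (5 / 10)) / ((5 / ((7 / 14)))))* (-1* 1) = 2744208 / 22295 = 123.09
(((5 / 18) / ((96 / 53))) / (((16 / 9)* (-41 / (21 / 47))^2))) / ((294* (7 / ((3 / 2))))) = 795 / 106468569088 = 0.00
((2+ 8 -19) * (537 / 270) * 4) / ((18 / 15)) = -179 / 3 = -59.67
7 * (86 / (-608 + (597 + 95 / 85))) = -731 / 12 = -60.92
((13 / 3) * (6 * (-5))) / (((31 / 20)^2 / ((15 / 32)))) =-25.36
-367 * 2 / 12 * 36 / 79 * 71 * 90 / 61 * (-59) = 830176020 / 4819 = 172271.43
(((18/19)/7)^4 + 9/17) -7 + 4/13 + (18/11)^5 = 62034134618891082/11136847257927391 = 5.57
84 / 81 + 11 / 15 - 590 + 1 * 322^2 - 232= 13886609 / 135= 102863.77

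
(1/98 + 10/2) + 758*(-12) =-890917/98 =-9090.99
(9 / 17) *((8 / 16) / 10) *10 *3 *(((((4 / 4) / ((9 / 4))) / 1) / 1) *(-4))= -24 / 17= -1.41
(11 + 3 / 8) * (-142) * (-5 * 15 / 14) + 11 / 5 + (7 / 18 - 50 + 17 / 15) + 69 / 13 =8060977 / 936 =8612.15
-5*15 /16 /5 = -15 /16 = -0.94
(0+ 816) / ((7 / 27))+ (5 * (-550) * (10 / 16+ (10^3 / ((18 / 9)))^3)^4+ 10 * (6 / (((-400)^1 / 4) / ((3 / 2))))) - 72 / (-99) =-671386732177734475708008200000000000.00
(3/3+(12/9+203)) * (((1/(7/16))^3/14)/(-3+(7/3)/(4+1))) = -450560/6517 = -69.14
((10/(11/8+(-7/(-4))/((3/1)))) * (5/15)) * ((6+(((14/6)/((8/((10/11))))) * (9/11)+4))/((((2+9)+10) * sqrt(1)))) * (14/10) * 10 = 197800/17061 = 11.59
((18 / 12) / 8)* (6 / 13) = 9 / 104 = 0.09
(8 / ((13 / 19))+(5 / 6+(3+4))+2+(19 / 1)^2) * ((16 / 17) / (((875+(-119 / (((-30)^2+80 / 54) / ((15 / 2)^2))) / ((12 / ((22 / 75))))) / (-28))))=-185915540480 / 16134072513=-11.52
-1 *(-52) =52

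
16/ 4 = 4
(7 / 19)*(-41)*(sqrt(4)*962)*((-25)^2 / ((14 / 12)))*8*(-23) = 54429960000 / 19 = 2864734736.84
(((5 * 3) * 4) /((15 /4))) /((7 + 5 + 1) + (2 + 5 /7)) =56 /55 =1.02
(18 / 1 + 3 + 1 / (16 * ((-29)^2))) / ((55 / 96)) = 1695462 / 46255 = 36.65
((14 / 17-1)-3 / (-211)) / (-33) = 194 / 39457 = 0.00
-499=-499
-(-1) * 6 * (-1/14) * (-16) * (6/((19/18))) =5184/133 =38.98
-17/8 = -2.12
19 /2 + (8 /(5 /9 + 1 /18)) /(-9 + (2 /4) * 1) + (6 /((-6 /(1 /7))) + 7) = 38791 /2618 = 14.82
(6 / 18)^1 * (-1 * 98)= -98 / 3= -32.67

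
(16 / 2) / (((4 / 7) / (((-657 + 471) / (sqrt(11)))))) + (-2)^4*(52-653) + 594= -9022-2604*sqrt(11) / 11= -9807.14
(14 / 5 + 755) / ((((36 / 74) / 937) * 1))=14595649 / 10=1459564.90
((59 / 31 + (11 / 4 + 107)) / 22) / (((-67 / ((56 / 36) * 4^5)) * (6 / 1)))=-4135040 / 205623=-20.11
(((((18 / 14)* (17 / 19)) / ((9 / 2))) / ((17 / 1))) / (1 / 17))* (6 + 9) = 510 / 133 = 3.83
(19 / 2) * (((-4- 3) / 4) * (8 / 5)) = -133 / 5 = -26.60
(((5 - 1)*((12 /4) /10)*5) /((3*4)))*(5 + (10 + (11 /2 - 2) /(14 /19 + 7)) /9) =2329 /756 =3.08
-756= -756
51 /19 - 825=-15624 /19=-822.32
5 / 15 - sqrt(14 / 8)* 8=1 / 3 - 4* sqrt(7)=-10.25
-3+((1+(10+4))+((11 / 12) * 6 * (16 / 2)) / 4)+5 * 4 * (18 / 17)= 751 / 17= 44.18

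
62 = 62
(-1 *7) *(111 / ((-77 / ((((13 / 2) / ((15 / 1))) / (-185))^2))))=169 / 3052500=0.00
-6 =-6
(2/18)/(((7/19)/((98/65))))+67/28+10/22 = 594973/180180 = 3.30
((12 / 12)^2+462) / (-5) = -463 / 5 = -92.60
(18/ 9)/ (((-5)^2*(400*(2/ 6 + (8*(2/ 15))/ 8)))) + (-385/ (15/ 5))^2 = 1037575027/ 63000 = 16469.44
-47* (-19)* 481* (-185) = -79463605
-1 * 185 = -185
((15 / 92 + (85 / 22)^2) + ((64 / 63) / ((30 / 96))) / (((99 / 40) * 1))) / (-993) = -51770317 / 3133830546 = -0.02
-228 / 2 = -114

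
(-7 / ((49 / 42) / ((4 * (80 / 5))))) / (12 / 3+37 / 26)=-3328 / 47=-70.81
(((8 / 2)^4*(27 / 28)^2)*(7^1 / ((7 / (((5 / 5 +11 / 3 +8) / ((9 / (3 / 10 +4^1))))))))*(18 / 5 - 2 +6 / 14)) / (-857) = -25059024 / 7348775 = -3.41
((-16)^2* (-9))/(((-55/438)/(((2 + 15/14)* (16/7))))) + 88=347385448/2695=128899.98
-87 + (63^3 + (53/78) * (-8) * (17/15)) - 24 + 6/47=6871824442/27495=249929.97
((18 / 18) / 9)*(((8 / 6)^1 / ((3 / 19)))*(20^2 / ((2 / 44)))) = 668800 / 81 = 8256.79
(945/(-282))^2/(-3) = -3.74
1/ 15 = 0.07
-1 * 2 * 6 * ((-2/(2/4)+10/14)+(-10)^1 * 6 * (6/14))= 348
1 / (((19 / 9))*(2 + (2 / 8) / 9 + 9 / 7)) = 2268 / 15865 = 0.14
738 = 738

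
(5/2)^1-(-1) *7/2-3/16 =93/16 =5.81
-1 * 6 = -6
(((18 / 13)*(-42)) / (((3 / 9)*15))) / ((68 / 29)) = -5481 / 1105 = -4.96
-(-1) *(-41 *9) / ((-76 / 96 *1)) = 8856 / 19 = 466.11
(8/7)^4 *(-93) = -380928/2401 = -158.65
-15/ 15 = -1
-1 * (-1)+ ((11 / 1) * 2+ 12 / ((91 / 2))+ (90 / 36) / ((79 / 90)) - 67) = -293945 / 7189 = -40.89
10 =10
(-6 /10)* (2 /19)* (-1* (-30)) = -36 /19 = -1.89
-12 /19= -0.63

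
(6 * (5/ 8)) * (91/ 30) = 91/ 8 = 11.38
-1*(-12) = 12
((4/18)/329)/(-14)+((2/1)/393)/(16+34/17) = 1910/8145711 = 0.00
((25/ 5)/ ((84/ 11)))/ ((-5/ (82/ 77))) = -41/ 294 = -0.14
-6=-6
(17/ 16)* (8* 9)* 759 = 116127/ 2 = 58063.50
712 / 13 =54.77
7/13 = 0.54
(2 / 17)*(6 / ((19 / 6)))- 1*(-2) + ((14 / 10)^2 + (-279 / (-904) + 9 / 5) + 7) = 97025573 / 7299800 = 13.29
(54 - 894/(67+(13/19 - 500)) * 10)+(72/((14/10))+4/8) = 2426567/19166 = 126.61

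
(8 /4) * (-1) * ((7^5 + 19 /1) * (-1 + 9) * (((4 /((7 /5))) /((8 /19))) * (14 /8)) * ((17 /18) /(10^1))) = -2717399 /9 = -301933.22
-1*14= -14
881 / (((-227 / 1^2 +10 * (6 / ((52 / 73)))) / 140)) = -400855 / 464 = -863.91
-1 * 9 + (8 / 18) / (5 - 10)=-409 / 45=-9.09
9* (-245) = -2205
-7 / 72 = -0.10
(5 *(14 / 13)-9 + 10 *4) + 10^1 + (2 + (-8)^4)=53877 / 13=4144.38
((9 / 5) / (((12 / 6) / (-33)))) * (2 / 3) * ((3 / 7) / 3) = -99 / 35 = -2.83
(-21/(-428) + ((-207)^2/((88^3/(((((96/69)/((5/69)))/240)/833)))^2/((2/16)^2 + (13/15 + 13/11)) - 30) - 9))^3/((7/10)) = -39128450009185687629781977396493804254818468692348620873678457331510691419072151/38193155028012744060906256232955395655965704088326994466476423741038307621600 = -1024.49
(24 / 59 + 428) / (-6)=-12638 / 177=-71.40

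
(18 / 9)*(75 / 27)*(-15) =-250 / 3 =-83.33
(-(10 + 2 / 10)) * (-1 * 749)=38199 / 5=7639.80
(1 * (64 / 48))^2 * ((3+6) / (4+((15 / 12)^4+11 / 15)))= 61440 / 27551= 2.23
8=8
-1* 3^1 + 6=3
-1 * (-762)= 762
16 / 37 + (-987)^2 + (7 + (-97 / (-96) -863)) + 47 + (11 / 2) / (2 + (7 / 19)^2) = 888548970997 / 912864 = 973364.02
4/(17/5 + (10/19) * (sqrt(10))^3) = -122740/2395671 + 190000 * sqrt(10)/2395671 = 0.20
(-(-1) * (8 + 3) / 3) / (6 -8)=-11 / 6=-1.83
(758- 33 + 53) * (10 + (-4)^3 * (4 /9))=-129148 /9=-14349.78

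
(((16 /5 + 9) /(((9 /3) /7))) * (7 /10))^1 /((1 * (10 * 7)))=427 /1500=0.28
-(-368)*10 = 3680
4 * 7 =28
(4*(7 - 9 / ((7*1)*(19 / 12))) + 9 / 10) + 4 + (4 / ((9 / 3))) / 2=120971 / 3990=30.32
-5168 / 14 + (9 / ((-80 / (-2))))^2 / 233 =-369.14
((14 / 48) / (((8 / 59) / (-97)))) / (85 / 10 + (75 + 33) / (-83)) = -3325063 / 114720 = -28.98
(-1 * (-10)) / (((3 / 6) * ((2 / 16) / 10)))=1600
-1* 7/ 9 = -7/ 9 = -0.78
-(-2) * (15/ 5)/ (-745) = -6/ 745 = -0.01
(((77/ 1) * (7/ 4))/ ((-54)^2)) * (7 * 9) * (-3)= -3773/ 432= -8.73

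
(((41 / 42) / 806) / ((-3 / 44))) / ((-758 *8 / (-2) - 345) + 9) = -451 / 68448744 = -0.00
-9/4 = -2.25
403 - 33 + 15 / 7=2605 / 7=372.14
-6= -6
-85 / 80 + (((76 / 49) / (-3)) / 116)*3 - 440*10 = -100062861 / 22736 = -4401.08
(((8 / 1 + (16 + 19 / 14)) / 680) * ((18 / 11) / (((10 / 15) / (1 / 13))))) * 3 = 5751 / 272272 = 0.02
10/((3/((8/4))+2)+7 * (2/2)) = 20/21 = 0.95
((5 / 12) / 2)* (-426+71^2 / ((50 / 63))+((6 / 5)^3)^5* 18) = 126200081143037 / 97656250000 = 1292.29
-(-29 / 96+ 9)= -835 / 96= -8.70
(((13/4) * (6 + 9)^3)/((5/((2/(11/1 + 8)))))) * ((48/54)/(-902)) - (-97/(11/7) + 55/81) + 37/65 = 2769654733/45115785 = 61.39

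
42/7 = 6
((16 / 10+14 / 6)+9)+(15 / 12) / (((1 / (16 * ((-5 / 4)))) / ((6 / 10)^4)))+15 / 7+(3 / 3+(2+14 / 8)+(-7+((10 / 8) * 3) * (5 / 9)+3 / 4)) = 12.42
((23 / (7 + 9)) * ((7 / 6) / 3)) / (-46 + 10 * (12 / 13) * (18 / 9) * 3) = 2093 / 35136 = 0.06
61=61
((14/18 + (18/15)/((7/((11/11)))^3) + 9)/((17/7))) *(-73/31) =-11021102/1162035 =-9.48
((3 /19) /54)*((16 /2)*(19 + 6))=100 /171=0.58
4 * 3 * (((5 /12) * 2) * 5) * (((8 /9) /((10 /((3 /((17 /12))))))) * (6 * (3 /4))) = 720 /17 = 42.35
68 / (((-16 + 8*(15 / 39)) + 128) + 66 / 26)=884 / 1529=0.58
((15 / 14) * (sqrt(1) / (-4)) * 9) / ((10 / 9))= -243 / 112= -2.17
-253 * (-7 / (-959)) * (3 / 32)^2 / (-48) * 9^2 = 61479 / 2244608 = 0.03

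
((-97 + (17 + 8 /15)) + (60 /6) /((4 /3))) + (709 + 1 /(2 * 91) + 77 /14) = 1754131 /2730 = 642.54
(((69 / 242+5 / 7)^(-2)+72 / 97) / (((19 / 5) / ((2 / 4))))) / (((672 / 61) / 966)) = 850085802325 / 42259975256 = 20.12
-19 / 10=-1.90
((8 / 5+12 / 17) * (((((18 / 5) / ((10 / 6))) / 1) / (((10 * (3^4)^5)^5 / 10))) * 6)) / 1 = 49 / 8450441601508673444849381950246490775401068551328125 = 0.00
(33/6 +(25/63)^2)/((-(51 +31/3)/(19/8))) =-853271/3894912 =-0.22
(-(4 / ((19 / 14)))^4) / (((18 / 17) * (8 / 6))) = -20898304 / 390963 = -53.45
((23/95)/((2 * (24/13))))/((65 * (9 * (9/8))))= 23/230850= 0.00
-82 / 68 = -41 / 34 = -1.21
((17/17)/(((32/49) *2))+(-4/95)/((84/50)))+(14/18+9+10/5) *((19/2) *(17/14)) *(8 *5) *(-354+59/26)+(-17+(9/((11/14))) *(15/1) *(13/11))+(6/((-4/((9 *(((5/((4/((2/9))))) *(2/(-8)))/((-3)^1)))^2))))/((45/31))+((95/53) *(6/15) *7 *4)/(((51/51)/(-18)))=-1911691.76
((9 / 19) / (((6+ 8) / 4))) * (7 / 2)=9 / 19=0.47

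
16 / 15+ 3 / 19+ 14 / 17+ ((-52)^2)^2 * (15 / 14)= 265685915861 / 33915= 7833876.33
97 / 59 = 1.64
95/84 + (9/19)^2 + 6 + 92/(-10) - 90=-13925489/151620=-91.84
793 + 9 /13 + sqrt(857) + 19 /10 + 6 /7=825.72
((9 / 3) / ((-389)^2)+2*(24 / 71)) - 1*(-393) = 4229573484 / 10743791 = 393.68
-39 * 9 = -351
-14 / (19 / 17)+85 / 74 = -15997 / 1406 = -11.38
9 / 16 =0.56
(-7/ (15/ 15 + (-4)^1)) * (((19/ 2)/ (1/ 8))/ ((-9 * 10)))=-1.97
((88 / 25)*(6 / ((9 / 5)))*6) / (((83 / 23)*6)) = 3.25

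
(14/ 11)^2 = 196/ 121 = 1.62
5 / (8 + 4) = 5 / 12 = 0.42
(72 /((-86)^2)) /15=6 /9245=0.00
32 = 32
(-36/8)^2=81/4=20.25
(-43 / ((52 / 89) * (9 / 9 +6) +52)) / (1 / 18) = -11481 / 832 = -13.80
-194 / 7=-27.71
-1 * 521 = -521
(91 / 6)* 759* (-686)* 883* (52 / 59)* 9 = -3263341997916 / 59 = -55310881320.61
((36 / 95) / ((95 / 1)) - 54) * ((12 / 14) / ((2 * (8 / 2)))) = -730971 / 126350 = -5.79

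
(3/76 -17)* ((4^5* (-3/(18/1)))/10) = 82496/285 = 289.46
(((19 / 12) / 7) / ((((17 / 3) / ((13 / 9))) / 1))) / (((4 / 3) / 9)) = 741 / 1904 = 0.39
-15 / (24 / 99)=-495 / 8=-61.88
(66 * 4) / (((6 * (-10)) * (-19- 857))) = 11 / 2190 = 0.01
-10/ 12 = -5/ 6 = -0.83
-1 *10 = -10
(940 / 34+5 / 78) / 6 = 36745 / 7956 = 4.62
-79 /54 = -1.46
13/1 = 13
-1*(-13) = 13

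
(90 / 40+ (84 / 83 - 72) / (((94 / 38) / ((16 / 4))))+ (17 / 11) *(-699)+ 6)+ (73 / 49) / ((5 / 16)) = -49708253473 / 42052780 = -1182.04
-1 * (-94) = 94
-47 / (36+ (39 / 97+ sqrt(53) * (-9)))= 5365943 / 9308292+ 442223 * sqrt(53) / 3102764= 1.61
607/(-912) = -607/912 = -0.67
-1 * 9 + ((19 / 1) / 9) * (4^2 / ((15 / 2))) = -607 / 135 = -4.50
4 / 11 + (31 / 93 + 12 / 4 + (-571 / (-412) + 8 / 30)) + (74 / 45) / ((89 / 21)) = 34713583 / 6050220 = 5.74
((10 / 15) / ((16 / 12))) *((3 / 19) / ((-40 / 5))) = -3 / 304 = -0.01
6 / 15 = 2 / 5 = 0.40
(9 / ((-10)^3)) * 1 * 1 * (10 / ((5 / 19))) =-171 / 500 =-0.34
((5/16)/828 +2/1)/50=26501/662400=0.04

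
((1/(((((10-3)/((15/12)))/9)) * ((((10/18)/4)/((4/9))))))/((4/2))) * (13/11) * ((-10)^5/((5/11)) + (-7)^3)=-51560262/77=-669613.79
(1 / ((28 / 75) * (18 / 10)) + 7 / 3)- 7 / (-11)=1373 / 308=4.46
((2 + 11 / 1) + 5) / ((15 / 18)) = 108 / 5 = 21.60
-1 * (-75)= 75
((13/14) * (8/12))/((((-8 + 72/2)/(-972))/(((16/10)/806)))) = -324/7595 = -0.04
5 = 5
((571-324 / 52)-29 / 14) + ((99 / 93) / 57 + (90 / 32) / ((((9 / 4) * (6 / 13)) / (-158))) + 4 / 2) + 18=99565381 / 643188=154.80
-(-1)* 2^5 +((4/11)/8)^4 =32.00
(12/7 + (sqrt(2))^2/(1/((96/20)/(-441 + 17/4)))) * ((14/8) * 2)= 51738/8735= 5.92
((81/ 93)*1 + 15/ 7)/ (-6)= -109/ 217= -0.50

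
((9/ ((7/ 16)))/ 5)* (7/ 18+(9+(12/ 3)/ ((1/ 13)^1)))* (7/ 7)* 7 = 1768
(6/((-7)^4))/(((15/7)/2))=4/1715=0.00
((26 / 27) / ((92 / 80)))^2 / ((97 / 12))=1081600 / 12469059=0.09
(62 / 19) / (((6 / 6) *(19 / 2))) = 124 / 361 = 0.34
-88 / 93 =-0.95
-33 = -33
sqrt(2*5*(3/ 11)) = sqrt(330)/ 11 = 1.65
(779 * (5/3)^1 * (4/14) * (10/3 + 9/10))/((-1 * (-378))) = 98933/23814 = 4.15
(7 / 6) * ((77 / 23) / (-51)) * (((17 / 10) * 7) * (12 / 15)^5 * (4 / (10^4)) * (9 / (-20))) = 60368 / 1123046875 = 0.00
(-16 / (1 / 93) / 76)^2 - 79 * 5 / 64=8713981 / 23104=377.16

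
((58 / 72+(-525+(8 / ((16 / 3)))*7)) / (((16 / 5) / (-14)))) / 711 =647255 / 204768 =3.16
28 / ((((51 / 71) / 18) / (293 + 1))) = 3506832 / 17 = 206284.24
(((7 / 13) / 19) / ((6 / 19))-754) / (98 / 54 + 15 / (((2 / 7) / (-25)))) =529245 / 920101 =0.58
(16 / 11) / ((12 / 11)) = 4 / 3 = 1.33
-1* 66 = -66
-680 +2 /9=-679.78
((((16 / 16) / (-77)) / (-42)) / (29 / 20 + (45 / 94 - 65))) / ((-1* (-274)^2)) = 235 / 3598658411502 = 0.00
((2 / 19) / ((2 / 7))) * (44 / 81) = 308 / 1539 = 0.20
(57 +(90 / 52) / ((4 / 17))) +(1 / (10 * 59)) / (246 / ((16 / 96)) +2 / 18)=26230369443 / 407583800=64.36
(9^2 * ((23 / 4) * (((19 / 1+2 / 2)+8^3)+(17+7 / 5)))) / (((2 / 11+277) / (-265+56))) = -193291.54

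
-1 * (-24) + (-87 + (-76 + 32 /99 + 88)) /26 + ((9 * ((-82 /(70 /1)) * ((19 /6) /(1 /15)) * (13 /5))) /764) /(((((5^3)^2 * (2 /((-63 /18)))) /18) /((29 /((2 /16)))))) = 421055949913 /19204453125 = 21.92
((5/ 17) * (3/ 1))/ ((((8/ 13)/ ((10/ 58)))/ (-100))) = -24375/ 986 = -24.72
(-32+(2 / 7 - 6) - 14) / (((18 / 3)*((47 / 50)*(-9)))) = 9050 / 8883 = 1.02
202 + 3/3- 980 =-777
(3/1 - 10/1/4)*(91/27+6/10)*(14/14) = 268/135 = 1.99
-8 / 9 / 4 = -0.22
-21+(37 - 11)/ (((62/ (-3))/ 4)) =-807/ 31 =-26.03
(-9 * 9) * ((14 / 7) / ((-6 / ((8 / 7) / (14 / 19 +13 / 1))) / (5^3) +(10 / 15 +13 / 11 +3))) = -50787000 / 1339127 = -37.93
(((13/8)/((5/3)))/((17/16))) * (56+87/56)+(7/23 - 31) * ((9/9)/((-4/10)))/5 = 3731171/54740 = 68.16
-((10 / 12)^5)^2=-9765625 / 60466176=-0.16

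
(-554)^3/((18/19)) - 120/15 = -1615298980/9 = -179477664.44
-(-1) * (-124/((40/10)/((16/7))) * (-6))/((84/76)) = 18848/49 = 384.65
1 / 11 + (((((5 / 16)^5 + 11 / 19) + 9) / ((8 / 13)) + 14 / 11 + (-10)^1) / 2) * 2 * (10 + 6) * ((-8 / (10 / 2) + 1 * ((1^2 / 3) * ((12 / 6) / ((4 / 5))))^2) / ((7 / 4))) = -1952521239587 / 34516500480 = -56.57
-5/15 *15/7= -5/7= -0.71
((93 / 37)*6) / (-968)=-279 / 17908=-0.02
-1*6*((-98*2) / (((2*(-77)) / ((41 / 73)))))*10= -34440 / 803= -42.89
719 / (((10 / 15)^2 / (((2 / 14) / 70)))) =6471 / 1960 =3.30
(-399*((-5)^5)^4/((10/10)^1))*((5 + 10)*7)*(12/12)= -3995418548583984375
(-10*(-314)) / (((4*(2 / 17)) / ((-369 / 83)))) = -4924305 / 166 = -29664.49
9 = 9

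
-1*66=-66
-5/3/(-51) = 5/153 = 0.03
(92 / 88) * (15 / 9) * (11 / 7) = 115 / 42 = 2.74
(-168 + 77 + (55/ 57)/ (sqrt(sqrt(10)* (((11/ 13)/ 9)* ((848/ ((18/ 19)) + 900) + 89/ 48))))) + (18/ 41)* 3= -3677/ 41 + 6* 10^(3/ 4)* sqrt(37003109)/ 4916497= -89.64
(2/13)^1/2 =1/13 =0.08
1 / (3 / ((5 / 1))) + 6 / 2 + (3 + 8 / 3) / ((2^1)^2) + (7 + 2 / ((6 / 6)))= 181 / 12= 15.08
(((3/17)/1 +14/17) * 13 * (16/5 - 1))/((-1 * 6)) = -143/30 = -4.77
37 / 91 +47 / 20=5017 / 1820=2.76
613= 613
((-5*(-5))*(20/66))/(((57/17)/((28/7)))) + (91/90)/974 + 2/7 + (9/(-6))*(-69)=1607706227/14249620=112.82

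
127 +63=190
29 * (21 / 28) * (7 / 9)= 203 / 12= 16.92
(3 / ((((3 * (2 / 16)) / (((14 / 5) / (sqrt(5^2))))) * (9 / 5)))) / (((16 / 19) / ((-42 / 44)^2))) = 6517 / 2420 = 2.69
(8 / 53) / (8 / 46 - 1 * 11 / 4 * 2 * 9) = -368 / 120257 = -0.00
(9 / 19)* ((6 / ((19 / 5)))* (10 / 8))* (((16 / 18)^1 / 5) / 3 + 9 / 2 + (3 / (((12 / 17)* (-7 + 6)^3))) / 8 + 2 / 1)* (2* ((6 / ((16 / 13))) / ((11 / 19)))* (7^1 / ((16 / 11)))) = 35545965 / 77824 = 456.75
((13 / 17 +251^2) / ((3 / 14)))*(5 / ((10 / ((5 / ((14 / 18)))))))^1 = 16065450 / 17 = 945026.47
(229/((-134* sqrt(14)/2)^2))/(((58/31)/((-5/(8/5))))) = -177475/29160544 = -0.01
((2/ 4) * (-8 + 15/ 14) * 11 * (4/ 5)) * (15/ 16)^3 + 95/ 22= -6560555/ 315392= -20.80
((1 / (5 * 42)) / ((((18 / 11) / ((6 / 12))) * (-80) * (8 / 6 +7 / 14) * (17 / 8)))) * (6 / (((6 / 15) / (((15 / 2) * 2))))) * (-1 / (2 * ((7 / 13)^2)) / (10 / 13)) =2197 / 932960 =0.00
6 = 6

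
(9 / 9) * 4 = 4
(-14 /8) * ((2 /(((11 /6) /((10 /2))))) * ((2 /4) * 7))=-735 /22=-33.41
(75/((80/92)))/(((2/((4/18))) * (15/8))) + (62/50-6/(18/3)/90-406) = -19983/50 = -399.66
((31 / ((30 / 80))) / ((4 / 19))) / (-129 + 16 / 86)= -50654 / 16617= -3.05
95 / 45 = 19 / 9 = 2.11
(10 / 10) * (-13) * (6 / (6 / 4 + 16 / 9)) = -1404 / 59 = -23.80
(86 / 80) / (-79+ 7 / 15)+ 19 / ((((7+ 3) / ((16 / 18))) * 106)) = 50447 / 22476240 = 0.00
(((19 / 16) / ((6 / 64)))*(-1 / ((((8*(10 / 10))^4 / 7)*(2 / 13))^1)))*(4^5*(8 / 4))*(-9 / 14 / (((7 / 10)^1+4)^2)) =18525 / 2209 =8.39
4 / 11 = 0.36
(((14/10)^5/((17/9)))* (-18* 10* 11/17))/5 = -59900148/903125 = -66.33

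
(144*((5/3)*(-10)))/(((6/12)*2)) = -2400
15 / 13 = 1.15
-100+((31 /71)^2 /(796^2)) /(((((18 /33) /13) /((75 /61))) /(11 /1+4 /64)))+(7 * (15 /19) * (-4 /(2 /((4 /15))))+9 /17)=-206253279142210347 /2013840954174976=-102.42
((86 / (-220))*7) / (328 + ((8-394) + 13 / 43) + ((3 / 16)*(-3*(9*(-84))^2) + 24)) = 1849 / 217257480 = 0.00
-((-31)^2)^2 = -923521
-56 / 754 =-28 / 377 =-0.07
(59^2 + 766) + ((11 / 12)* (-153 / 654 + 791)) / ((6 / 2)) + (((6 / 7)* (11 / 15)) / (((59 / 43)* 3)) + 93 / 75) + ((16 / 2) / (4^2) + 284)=386881869049 / 81030600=4774.52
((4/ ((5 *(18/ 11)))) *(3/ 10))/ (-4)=-11/ 300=-0.04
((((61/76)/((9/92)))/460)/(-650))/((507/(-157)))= 9577/1127061000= 0.00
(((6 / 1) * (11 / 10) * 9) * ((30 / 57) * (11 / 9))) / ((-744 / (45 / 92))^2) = 81675 / 4945413632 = 0.00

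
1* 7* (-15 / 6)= -35 / 2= -17.50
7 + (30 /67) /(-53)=6.99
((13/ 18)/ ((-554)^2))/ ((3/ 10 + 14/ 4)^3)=1625/ 37892463192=0.00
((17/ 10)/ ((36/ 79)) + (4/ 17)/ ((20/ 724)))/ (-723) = -0.02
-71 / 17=-4.18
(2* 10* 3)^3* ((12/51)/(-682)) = -432000/5797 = -74.52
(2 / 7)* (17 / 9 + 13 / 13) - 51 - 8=-3665 / 63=-58.17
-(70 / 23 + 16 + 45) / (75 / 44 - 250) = 64812 / 251275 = 0.26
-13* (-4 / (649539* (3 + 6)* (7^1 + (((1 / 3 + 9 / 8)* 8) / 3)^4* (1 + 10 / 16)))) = 416 / 17709107031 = 0.00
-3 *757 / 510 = -757 / 170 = -4.45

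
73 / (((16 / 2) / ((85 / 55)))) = 1241 / 88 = 14.10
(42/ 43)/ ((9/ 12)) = 56/ 43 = 1.30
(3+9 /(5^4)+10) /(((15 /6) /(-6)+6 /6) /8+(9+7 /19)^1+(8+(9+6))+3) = 2119488 /5771875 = 0.37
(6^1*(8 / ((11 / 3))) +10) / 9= 254 / 99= 2.57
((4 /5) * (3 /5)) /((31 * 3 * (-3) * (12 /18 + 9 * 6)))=-1 /31775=-0.00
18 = 18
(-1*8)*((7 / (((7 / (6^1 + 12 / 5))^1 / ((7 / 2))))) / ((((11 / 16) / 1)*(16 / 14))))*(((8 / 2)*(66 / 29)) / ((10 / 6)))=-1185408 / 725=-1635.05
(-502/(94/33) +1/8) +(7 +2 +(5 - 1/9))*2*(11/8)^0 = -501953/3384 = -148.33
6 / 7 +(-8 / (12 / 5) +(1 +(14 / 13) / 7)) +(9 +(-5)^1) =731 / 273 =2.68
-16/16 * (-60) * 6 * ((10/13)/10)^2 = 2.13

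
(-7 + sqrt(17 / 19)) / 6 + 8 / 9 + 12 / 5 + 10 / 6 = sqrt(323) / 114 + 341 / 90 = 3.95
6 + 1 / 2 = 6.50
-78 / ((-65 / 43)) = 258 / 5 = 51.60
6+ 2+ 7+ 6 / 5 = 81 / 5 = 16.20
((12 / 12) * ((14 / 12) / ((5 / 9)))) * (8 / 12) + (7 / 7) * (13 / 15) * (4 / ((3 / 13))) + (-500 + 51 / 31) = -672296 / 1395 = -481.93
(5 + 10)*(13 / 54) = 65 / 18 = 3.61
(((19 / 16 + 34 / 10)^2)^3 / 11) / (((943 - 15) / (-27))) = -65972075856968763 / 2675965952000000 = -24.65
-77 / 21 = -11 / 3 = -3.67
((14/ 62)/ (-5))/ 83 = -7/ 12865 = -0.00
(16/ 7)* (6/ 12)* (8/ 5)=64/ 35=1.83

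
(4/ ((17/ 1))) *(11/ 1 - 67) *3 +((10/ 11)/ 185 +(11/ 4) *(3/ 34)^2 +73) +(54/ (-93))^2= 61191310069/ 1808571248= 33.83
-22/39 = -0.56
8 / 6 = 4 / 3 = 1.33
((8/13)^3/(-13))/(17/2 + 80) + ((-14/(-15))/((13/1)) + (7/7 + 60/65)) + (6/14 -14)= -11.58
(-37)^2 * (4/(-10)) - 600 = -5738/5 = -1147.60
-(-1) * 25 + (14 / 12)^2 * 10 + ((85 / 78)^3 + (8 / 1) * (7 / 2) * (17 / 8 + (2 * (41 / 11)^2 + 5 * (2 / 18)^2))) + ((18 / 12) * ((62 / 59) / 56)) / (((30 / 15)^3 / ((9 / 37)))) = 18513108340584553 / 21058730941248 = 879.12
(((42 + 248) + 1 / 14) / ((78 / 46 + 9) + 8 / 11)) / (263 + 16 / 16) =93403 / 971040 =0.10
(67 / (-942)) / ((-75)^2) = -67 / 5298750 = -0.00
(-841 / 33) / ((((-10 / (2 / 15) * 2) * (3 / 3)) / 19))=15979 / 4950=3.23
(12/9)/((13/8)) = 32/39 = 0.82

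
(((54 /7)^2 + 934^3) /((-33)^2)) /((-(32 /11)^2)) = -9981061903 /112896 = -88409.35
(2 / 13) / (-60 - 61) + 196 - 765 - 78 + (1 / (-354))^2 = -127538227055 / 197122068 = -647.00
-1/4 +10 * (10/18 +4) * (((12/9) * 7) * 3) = 45911/36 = 1275.31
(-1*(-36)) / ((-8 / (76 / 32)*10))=-171 / 160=-1.07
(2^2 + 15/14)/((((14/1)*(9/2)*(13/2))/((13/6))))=71/2646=0.03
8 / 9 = 0.89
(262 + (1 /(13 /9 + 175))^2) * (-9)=-5946273081 /2521744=-2358.00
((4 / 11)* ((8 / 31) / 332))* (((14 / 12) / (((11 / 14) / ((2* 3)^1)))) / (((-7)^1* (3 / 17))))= -1904 / 933999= -0.00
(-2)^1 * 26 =-52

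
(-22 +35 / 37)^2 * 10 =6068410 / 1369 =4432.73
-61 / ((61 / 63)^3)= -250047 / 3721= -67.20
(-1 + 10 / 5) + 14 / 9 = 23 / 9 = 2.56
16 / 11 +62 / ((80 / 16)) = 762 / 55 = 13.85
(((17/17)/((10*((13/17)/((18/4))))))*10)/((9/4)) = 34/13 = 2.62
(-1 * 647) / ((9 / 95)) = -6829.44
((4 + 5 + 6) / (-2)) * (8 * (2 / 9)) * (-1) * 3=40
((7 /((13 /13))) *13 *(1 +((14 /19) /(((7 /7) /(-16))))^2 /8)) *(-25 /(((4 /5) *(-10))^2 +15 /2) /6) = -35175 /361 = -97.44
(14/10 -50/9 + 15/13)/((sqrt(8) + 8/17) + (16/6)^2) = -0.29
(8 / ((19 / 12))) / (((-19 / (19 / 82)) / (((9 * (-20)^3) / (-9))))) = -384000 / 779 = -492.94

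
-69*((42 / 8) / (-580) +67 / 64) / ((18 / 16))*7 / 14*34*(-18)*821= 9274970823 / 580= 15991329.01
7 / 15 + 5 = 82 / 15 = 5.47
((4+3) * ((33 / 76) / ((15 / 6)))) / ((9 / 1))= 77 / 570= 0.14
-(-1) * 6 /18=1 /3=0.33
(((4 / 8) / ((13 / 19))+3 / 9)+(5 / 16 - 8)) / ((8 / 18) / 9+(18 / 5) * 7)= -557955 / 2127008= -0.26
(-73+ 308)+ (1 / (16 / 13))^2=60329 / 256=235.66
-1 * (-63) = 63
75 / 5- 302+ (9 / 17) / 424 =-2068687 / 7208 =-287.00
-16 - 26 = -42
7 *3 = 21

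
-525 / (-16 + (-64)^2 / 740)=97125 / 1936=50.17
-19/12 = -1.58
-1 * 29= -29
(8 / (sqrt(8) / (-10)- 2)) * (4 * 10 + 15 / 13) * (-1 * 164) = 17548000 / 637- 1754800 * sqrt(2) / 637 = 23652.02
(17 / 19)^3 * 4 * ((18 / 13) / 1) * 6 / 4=530604 / 89167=5.95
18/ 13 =1.38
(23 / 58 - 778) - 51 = -48059 / 58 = -828.60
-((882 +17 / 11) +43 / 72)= -884.14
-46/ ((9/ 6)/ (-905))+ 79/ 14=1165877/ 42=27758.98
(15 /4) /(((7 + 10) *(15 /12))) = 3 /17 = 0.18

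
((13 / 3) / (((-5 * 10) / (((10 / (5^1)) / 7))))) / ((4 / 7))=-13 / 300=-0.04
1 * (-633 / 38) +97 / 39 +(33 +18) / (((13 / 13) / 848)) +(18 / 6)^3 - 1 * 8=64100693 / 1482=43252.83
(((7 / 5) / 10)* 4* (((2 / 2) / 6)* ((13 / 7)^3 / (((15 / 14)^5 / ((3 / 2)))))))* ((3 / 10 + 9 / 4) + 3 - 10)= -268271276 / 94921875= -2.83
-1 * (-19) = 19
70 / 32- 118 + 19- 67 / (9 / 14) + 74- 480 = -87413 / 144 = -607.03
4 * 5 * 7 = 140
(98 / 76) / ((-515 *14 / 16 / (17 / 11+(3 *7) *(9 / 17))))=-66304 / 1829795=-0.04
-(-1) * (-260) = -260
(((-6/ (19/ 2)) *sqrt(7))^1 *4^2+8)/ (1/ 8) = 64- 1536 *sqrt(7)/ 19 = -149.89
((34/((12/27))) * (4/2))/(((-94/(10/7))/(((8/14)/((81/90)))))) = -3400/2303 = -1.48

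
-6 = -6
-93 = -93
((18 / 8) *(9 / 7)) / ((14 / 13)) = 1053 / 392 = 2.69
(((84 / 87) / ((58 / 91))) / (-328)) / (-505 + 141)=7 / 551696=0.00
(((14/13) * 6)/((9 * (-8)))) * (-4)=14/39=0.36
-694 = -694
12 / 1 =12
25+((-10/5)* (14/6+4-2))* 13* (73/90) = -8962/135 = -66.39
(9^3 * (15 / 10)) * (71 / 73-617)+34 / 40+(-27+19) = -983504339 / 1460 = -673633.11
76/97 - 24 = -2252/97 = -23.22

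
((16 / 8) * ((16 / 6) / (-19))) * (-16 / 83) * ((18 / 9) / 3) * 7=3584 / 14193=0.25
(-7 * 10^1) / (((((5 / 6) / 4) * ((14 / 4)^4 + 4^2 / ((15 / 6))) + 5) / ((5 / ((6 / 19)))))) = -425600 / 14437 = -29.48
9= 9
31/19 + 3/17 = 584/323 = 1.81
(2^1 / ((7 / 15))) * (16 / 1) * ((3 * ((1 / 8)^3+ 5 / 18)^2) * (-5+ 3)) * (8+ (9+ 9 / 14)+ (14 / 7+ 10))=-3447656075 / 3612672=-954.32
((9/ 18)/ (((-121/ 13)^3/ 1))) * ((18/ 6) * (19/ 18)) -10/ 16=-26656901/ 42517464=-0.63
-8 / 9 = -0.89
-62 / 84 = -31 / 42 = -0.74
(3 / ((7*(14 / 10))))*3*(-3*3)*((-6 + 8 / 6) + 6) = -540 / 49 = -11.02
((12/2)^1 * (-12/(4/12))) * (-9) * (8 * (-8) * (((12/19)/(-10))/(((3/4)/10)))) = 1990656/19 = 104771.37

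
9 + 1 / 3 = 28 / 3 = 9.33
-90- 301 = -391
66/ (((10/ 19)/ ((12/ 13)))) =7524/ 65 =115.75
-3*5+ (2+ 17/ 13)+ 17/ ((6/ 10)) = 16.64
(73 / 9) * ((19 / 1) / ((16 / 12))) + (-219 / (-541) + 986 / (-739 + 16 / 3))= 1638138659 / 14288892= 114.64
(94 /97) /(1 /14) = 1316 /97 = 13.57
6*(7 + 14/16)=189/4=47.25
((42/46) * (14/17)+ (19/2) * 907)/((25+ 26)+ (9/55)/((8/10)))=148251202/880923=168.29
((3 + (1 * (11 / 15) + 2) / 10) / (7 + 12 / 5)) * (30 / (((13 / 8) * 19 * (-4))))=-982 / 11609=-0.08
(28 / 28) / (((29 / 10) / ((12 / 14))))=60 / 203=0.30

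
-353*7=-2471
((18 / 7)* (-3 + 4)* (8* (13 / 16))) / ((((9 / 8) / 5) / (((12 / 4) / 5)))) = 312 / 7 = 44.57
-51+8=-43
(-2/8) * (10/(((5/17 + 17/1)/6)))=-85/98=-0.87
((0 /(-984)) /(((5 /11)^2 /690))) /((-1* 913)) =0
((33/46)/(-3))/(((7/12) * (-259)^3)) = 66/2797210619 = 0.00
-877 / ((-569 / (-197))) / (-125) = 2.43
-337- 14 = -351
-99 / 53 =-1.87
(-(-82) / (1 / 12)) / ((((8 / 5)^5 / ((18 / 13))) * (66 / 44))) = 86.62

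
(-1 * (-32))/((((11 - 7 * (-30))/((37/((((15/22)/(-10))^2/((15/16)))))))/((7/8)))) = 626780/663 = 945.37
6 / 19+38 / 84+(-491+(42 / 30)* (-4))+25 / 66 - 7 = -3675444 / 7315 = -502.45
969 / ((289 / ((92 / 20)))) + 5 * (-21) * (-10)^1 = 90561 / 85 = 1065.42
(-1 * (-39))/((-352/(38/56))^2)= 14079/97140736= 0.00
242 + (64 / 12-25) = 667 / 3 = 222.33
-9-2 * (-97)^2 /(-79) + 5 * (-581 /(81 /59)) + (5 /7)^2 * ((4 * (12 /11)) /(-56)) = -45554418724 /24143427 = -1886.82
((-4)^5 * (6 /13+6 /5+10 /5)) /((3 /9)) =-731136 /65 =-11248.25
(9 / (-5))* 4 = -36 / 5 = -7.20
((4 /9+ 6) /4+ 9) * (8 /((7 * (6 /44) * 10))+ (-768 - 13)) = -8278.38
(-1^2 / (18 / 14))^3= -343 / 729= -0.47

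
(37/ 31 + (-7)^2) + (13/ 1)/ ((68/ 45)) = 123943/ 2108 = 58.80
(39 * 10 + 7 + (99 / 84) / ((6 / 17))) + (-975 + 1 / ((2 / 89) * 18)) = -288383 / 504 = -572.19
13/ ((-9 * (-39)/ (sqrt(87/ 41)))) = sqrt(3567)/ 1107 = 0.05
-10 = -10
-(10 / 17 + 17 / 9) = -379 / 153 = -2.48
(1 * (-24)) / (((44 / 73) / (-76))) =33288 / 11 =3026.18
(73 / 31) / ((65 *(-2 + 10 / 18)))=-657 / 26195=-0.03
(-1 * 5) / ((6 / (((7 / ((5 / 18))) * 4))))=-84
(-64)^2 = 4096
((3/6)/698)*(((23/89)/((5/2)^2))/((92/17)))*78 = 663/1553050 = 0.00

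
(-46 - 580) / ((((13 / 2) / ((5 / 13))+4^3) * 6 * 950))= -313 / 230565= -0.00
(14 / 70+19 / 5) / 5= 4 / 5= 0.80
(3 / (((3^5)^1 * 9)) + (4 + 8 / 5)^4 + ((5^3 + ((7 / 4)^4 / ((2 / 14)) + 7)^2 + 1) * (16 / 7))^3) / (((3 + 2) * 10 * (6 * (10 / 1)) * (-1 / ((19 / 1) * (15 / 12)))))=-1121347882523112861575458272541 / 75144747810816000000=-14922505101.04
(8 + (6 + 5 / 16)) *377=86333 / 16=5395.81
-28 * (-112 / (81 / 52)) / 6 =335.54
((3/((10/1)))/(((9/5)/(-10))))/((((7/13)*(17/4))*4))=-65/357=-0.18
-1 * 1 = -1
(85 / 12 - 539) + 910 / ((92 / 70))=44291 / 276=160.47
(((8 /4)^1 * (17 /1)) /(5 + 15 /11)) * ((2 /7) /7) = 374 /1715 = 0.22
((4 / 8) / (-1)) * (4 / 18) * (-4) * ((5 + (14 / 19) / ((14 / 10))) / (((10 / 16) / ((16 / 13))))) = 3584 / 741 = 4.84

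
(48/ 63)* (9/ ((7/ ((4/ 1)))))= 192/ 49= 3.92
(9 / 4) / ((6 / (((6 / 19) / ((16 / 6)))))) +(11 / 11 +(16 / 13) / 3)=34493 / 23712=1.45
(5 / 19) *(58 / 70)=29 / 133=0.22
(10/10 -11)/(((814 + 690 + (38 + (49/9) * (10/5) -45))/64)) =-0.42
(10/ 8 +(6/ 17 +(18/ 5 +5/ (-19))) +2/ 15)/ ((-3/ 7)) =-11.84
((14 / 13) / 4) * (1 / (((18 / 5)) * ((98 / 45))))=25 / 728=0.03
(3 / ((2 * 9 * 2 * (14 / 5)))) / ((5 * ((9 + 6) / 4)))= 1 / 630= 0.00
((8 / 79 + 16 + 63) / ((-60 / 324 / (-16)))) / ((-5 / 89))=-240261552 / 1975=-121651.42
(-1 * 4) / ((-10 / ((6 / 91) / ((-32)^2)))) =3 / 116480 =0.00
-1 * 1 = -1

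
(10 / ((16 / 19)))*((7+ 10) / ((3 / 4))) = 1615 / 6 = 269.17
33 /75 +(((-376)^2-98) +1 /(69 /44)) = 243706409 /1725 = 141279.08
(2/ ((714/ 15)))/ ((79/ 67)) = 335/ 9401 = 0.04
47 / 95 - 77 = -7268 / 95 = -76.51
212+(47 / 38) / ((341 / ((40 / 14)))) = 212.01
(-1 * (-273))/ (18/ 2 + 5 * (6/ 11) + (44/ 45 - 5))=135135/ 3814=35.43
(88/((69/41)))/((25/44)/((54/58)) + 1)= 1428768/43999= 32.47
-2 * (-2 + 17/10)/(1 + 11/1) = 1/20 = 0.05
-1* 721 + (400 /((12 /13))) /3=-5189 /9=-576.56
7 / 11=0.64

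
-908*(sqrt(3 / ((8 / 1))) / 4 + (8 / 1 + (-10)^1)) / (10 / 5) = 908- 227*sqrt(6) / 8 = 838.50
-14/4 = -3.50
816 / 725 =1.13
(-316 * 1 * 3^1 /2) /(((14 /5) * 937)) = -0.18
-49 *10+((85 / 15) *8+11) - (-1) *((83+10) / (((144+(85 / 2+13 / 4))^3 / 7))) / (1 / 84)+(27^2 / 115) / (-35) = -3688503829288 / 8501995425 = -433.84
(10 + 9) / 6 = 3.17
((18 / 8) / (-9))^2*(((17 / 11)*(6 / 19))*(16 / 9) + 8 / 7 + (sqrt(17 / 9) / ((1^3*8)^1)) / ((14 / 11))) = 0.13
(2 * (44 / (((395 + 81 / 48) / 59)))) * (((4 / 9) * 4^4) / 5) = 7733248 / 25965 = 297.83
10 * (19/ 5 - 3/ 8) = 137/ 4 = 34.25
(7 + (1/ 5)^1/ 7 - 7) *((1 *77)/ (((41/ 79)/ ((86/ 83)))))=74734/ 17015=4.39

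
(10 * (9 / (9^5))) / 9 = 10 / 59049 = 0.00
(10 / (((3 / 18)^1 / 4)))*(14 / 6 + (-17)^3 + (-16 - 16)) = -1186240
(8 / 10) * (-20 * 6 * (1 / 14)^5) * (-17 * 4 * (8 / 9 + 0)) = 544 / 50421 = 0.01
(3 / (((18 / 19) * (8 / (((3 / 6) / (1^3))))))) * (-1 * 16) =-19 / 6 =-3.17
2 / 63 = 0.03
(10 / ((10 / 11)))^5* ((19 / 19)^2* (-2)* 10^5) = -32210200000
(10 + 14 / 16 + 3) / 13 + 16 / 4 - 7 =-201 / 104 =-1.93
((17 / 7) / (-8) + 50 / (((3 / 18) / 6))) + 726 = 141439 / 56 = 2525.70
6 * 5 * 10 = 300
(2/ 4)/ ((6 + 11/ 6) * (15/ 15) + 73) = 3/ 485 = 0.01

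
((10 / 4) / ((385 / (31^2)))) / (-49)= -961 / 7546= -0.13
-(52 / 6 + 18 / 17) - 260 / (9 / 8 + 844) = -3459536 / 344811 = -10.03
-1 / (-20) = 1 / 20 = 0.05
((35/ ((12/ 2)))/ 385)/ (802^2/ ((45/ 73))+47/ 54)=45/ 3098959457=0.00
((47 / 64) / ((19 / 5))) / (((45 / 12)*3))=47 / 2736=0.02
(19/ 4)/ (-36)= -19/ 144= -0.13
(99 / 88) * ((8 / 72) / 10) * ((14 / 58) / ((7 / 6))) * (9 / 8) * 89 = 2403 / 9280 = 0.26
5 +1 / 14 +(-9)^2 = 86.07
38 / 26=19 / 13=1.46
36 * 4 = 144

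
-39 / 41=-0.95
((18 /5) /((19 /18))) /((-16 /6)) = -243 /190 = -1.28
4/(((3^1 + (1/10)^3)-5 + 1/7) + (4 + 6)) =28000/57007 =0.49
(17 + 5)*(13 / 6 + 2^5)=2255 / 3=751.67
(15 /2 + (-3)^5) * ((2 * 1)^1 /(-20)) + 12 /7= 3537 /140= 25.26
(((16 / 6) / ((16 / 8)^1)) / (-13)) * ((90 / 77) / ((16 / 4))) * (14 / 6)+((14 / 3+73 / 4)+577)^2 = 7411059503 / 20592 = 359899.94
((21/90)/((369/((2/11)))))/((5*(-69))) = -7/21005325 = -0.00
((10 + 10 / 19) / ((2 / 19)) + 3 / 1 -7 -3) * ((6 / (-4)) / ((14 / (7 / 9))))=-7.75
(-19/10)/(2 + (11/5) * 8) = -19/196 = -0.10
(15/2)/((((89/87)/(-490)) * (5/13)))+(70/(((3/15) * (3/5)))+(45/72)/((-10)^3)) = -8756.95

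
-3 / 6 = -1 / 2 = -0.50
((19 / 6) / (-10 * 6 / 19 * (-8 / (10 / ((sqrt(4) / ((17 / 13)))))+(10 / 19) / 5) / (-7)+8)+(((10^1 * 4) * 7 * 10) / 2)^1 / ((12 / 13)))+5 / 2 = 139802201 / 92000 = 1519.59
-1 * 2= -2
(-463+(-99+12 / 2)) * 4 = -2224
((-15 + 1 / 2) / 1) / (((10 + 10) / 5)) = -29 / 8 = -3.62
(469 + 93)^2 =315844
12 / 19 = 0.63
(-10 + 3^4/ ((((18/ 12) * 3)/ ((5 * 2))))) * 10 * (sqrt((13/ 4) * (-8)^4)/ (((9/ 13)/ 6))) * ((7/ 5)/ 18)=990080 * sqrt(13)/ 27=132214.23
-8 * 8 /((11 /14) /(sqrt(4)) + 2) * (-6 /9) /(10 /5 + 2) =896 /201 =4.46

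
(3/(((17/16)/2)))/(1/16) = 1536/17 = 90.35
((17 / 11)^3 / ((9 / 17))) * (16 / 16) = 83521 / 11979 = 6.97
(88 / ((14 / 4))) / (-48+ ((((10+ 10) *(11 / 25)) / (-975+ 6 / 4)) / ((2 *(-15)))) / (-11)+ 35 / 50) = -51400800 / 96697811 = -0.53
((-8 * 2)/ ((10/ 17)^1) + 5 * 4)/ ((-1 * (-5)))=-36/ 25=-1.44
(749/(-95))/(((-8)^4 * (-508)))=749/197672960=0.00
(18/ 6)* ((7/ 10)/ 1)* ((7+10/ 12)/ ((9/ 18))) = 329/ 10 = 32.90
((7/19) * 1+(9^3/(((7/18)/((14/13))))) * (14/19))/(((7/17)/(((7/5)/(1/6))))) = 37485714/1235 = 30352.80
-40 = -40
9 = 9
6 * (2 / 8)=3 / 2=1.50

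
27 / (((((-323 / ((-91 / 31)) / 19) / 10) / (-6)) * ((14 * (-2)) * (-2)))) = -5265 / 1054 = -5.00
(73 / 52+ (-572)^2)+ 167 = 327352.40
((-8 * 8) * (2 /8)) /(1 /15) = -240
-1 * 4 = -4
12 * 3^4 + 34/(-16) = 7759/8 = 969.88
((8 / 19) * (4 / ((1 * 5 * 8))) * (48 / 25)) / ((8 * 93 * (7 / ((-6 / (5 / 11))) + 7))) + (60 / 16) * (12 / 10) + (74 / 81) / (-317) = 7260447156787 / 1614460632750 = 4.50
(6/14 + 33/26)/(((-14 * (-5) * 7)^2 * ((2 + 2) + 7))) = 309/480680200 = 0.00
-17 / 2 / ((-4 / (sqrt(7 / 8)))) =17 * sqrt(14) / 32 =1.99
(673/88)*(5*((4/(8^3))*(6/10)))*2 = 2019/5632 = 0.36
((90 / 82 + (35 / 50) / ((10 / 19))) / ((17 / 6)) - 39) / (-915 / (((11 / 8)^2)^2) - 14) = 19462149531 / 137755567900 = 0.14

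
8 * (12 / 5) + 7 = 131 / 5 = 26.20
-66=-66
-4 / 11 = -0.36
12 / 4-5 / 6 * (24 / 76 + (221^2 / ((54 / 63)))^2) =-11104238461823 / 4104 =-2705711126.18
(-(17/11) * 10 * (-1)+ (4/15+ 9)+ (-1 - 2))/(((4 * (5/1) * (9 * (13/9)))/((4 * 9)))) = 10752/3575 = 3.01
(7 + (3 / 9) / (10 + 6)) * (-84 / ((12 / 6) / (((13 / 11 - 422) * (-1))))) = -10919811 / 88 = -124088.76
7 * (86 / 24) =301 / 12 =25.08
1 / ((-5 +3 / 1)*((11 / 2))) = -1 / 11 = -0.09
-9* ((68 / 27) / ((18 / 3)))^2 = -1156 / 729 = -1.59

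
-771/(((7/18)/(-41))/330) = 187769340/7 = 26824191.43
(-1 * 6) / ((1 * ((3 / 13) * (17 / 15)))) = -390 / 17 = -22.94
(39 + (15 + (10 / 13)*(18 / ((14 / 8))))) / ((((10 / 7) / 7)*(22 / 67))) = 1321173 / 1430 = 923.90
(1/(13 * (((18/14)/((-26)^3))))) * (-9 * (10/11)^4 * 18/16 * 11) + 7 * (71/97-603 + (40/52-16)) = 127003838878/1678391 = 75670.00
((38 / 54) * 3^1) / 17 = 19 / 153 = 0.12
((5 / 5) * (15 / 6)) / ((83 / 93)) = 2.80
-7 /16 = -0.44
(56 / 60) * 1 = 0.93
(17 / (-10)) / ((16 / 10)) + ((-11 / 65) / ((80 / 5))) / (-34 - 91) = -69057 / 65000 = -1.06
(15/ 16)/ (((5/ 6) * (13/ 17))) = 153/ 104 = 1.47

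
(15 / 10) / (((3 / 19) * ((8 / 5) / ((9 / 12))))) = 285 / 64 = 4.45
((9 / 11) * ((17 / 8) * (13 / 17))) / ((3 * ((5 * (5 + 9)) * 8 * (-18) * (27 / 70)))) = -13 / 114048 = -0.00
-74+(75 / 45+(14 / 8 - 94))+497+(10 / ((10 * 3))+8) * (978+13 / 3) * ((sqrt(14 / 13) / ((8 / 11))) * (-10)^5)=3989 / 12 - 10130312500 * sqrt(182) / 117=-1168079901.52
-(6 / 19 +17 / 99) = -917 / 1881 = -0.49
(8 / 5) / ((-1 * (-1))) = 8 / 5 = 1.60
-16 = -16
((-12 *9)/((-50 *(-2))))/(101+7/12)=-0.01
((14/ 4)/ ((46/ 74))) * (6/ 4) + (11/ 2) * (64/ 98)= 54265/ 4508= 12.04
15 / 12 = 5 / 4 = 1.25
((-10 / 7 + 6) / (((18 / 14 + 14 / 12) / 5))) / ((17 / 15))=14400 / 1751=8.22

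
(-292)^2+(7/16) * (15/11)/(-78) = 390168029/4576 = 85263.99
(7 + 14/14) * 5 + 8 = 48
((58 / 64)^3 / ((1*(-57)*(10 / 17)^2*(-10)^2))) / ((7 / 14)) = -7048421 / 9338880000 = -0.00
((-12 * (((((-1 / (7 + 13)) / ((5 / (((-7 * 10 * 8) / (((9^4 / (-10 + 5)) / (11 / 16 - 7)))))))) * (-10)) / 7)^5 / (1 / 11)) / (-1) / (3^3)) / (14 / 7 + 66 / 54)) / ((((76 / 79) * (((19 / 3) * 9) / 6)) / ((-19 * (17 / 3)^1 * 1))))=485205358441478125 / 321545936061137652928848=0.00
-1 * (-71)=71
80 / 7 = 11.43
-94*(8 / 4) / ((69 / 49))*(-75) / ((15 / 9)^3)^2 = 6715548 / 14375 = 467.17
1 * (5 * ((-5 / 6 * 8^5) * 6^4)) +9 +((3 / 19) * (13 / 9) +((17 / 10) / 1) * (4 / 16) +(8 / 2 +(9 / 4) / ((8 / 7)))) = -1613758321529 / 9120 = -176947184.38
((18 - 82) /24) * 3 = -8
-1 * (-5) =5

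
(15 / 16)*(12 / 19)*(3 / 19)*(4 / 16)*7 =945 / 5776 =0.16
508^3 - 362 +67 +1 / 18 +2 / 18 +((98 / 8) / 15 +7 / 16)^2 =7551142199401 / 57600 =131096218.74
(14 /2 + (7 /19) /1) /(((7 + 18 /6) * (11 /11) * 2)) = 7 /19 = 0.37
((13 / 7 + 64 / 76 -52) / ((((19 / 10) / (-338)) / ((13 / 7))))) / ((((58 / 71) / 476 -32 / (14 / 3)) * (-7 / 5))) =267503306200 / 157626679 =1697.07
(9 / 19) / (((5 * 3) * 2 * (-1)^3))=-3 / 190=-0.02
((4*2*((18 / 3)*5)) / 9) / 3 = 80 / 9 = 8.89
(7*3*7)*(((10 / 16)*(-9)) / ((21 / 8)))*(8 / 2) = -1260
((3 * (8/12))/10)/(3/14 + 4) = 14/295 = 0.05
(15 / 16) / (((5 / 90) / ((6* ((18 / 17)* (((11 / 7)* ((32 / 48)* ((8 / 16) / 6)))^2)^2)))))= 73205 / 11755296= 0.01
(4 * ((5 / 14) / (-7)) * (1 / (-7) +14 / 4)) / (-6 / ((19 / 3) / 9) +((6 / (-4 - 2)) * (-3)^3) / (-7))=4465 / 80703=0.06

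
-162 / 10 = -16.20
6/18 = 1/3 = 0.33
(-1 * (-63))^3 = 250047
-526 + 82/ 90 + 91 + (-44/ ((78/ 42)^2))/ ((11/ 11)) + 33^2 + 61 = 5347484/ 7605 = 703.15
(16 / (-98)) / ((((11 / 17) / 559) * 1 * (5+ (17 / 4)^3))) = -4865536 / 2820587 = -1.73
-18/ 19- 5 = -113/ 19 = -5.95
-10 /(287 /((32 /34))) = -0.03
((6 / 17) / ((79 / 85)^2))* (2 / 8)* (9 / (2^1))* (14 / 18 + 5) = 16575 / 6241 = 2.66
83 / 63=1.32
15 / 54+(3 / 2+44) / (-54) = -0.56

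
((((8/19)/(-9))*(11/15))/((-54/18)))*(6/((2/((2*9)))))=176/285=0.62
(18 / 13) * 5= 90 / 13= 6.92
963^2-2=927367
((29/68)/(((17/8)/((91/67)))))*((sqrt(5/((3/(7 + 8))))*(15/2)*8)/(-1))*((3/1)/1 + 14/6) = -8444800/19363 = -436.13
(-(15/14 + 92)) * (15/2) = -19545/28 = -698.04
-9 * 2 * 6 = -108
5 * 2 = 10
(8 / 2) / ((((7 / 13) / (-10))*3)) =-520 / 21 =-24.76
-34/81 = -0.42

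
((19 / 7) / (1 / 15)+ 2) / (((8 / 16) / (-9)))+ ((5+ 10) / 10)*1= -10743 / 14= -767.36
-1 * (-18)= 18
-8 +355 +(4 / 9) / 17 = 53095 / 153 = 347.03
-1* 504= -504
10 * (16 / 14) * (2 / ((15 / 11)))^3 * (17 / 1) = 612.96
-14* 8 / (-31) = 112 / 31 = 3.61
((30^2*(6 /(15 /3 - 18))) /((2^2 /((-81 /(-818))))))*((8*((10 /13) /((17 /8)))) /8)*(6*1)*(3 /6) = -13122000 /1175057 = -11.17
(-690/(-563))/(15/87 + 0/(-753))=4002/563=7.11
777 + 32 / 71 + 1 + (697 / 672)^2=24993540119 / 32062464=779.53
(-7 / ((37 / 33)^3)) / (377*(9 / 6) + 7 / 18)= -205821 / 23452339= -0.01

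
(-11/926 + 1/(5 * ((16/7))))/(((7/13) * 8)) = 36413/2074240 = 0.02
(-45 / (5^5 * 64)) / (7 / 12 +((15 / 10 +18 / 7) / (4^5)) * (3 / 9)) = -6048 / 15715625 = -0.00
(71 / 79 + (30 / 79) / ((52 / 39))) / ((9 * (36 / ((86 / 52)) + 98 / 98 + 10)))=8041 / 2003598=0.00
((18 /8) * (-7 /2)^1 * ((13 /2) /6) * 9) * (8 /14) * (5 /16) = -13.71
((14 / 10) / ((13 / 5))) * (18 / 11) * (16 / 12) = 168 / 143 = 1.17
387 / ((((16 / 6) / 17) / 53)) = 1046061 / 8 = 130757.62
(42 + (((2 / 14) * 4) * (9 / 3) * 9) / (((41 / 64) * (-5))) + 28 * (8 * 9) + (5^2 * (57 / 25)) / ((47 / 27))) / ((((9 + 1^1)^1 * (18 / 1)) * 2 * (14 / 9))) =140685411 / 37769200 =3.72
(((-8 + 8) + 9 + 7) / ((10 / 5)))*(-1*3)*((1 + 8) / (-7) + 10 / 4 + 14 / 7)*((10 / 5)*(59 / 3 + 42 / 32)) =-45315 / 14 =-3236.79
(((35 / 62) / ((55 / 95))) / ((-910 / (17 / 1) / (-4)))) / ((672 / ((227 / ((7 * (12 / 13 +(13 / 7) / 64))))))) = 146642 / 39707745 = 0.00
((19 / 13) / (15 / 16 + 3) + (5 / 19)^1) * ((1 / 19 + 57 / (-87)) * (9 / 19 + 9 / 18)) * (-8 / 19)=485021456 / 3095254071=0.16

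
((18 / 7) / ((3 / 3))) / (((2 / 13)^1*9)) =13 / 7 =1.86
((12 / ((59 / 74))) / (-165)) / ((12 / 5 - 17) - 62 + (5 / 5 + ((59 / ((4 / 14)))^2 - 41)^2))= -4736 / 94227864835973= -0.00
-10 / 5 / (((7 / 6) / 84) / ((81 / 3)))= -3888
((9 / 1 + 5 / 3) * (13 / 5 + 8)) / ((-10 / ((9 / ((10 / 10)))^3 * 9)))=-1854576 / 25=-74183.04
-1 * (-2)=2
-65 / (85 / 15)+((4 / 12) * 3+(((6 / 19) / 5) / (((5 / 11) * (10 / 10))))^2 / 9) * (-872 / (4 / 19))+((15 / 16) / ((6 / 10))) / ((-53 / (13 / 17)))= -712557550367 / 171190000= -4162.38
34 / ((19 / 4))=136 / 19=7.16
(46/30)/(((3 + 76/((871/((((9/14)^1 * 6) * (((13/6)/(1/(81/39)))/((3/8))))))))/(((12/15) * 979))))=549144596/3218625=170.61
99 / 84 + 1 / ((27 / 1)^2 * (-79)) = 1900475 / 1612548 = 1.18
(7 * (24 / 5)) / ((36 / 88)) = 1232 / 15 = 82.13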